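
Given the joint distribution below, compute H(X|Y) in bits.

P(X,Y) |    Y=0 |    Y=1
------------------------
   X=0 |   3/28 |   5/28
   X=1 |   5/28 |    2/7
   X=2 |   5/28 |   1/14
1.4688 bits

Using the chain rule: H(X|Y) = H(X,Y) - H(Y)

First, compute H(X,Y) = 2.4651 bits

Marginal P(Y) = (13/28, 15/28)
H(Y) = 0.9963 bits

H(X|Y) = H(X,Y) - H(Y) = 2.4651 - 0.9963 = 1.4688 bits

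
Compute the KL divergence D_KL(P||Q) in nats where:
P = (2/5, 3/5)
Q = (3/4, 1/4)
0.2738 nats

KL divergence: D_KL(P||Q) = Σ p(x) log(p(x)/q(x))

Computing term by term:
  x=0: 2/5 × log_e[(2/5)/(3/4)] = 2/5 × -0.6286 = -0.2514
  x=1: 3/5 × log_e[(3/5)/(1/4)] = 3/5 × 0.8755 = 0.5253

D_KL(P||Q) = 0.2738 nats

Note: KL divergence is always non-negative and equals 0 iff P = Q.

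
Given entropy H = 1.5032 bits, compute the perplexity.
2.8347

Perplexity is 2^H (or exp(H) for natural log).

H = 1.5032 bits
Perplexity = 2^1.5032 = 2.8347

Interpretation: The model's uncertainty is equivalent to choosing uniformly among 2.8 options.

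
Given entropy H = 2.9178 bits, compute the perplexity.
7.5569

Perplexity is 2^H (or exp(H) for natural log).

H = 2.9178 bits
Perplexity = 2^2.9178 = 7.5569

Interpretation: The model's uncertainty is equivalent to choosing uniformly among 7.6 options.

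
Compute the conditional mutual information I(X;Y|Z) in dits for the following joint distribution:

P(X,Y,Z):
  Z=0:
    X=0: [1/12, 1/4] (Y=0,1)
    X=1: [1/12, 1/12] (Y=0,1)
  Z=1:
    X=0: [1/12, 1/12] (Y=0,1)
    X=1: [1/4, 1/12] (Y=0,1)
0.0133 dits

Conditional mutual information: I(X;Y|Z) = H(X|Z) + H(Y|Z) - H(X,Y|Z)

H(Z) = 0.3010
H(X,Z) = 0.5775 → H(X|Z) = 0.2764
H(Y,Z) = 0.5775 → H(Y|Z) = 0.2764
H(X,Y,Z) = 0.8406 → H(X,Y|Z) = 0.5396

I(X;Y|Z) = 0.2764 + 0.2764 - 0.5396 = 0.0133 dits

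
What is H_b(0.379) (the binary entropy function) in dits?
0.2882 dits

The binary entropy function is:
H(p) = -p log(p) - (1-p) log(1-p)

H(0.379) = -0.379 × log_10(0.379) - 0.621 × log_10(0.621)
H(0.379) = 0.2882 dits

Note: Binary entropy is maximized at p=0.5 (H=1 bit) and minimized at p=0 or p=1 (H=0).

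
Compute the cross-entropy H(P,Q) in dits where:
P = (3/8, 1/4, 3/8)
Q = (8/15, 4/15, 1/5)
0.5080 dits

Cross-entropy: H(P,Q) = -Σ p(x) log q(x)

Alternatively: H(P,Q) = H(P) + D_KL(P||Q)
H(P) = 0.4700 dits
D_KL(P||Q) = 0.0380 dits

H(P,Q) = 0.4700 + 0.0380 = 0.5080 dits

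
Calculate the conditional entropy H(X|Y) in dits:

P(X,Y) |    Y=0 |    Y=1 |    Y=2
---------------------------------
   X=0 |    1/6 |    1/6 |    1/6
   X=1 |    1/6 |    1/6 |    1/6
0.3010 dits

Using the chain rule: H(X|Y) = H(X,Y) - H(Y)

First, compute H(X,Y) = 0.7782 dits

Marginal P(Y) = (1/3, 1/3, 1/3)
H(Y) = 0.4771 dits

H(X|Y) = H(X,Y) - H(Y) = 0.7782 - 0.4771 = 0.3010 dits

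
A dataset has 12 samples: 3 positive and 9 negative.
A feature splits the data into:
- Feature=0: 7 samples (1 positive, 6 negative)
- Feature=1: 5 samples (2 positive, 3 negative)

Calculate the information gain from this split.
0.0616 bits

Information Gain = H(Y) - H(Y|Feature)

Before split:
P(positive) = 3/12 = 0.2500
H(Y) = 0.8113 bits

After split:
Feature=0: H = 0.5917 bits (weight = 7/12)
Feature=1: H = 0.9710 bits (weight = 5/12)
H(Y|Feature) = (7/12)×0.5917 + (5/12)×0.9710 = 0.7497 bits

Information Gain = 0.8113 - 0.7497 = 0.0616 bits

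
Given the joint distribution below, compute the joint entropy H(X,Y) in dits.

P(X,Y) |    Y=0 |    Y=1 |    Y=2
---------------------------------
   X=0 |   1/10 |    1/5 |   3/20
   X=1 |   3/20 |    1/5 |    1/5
0.7666 dits

Joint entropy is H(X,Y) = -Σ_{x,y} p(x,y) log p(x,y).

Summing over all non-zero entries:
H(X,Y) = -[1/10·log_10(1/10) + 1/5·log_10(1/5) + 3/20·log_10(3/20) + 3/20·log_10(3/20) + 1/5·log_10(1/5) + 1/5·log_10(1/5)]
H(X,Y) = 0.7666 dits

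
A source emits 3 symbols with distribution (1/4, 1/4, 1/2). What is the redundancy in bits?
0.0850 bits

Redundancy measures how far a source is from maximum entropy:
R = H_max - H(X)

Maximum entropy for 3 symbols: H_max = log_2(3) = 1.5850 bits
Actual entropy: H(X) = 1.5000 bits
Redundancy: R = 1.5850 - 1.5000 = 0.0850 bits

This redundancy represents potential for compression: the source could be compressed by 0.0850 bits per symbol.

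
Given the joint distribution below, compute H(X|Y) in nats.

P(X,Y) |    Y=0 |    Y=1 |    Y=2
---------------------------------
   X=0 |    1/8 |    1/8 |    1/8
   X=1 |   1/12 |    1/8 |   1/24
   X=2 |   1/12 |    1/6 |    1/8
1.0613 nats

Using the chain rule: H(X|Y) = H(X,Y) - H(Y)

First, compute H(X,Y) = 2.1448 nats

Marginal P(Y) = (7/24, 5/12, 7/24)
H(Y) = 1.0835 nats

H(X|Y) = H(X,Y) - H(Y) = 2.1448 - 1.0835 = 1.0613 nats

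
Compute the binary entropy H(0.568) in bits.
0.9866 bits

The binary entropy function is:
H(p) = -p log(p) - (1-p) log(1-p)

H(0.568) = -0.568 × log_2(0.568) - 0.432 × log_2(0.432)
H(0.568) = 0.9866 bits

Note: Binary entropy is maximized at p=0.5 (H=1 bit) and minimized at p=0 or p=1 (H=0).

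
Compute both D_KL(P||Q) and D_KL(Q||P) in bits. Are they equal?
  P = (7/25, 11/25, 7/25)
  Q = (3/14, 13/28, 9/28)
D_KL(P||Q) = 0.0182, D_KL(Q||P) = 0.0173

KL divergence is not symmetric: D_KL(P||Q) ≠ D_KL(Q||P) in general.

D_KL(P||Q) = 0.0182 bits
D_KL(Q||P) = 0.0173 bits

No, they are not equal!

This asymmetry is why KL divergence is not a true distance metric.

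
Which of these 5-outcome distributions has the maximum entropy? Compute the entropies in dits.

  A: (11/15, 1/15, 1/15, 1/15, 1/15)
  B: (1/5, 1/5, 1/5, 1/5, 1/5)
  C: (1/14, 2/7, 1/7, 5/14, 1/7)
B

For a discrete distribution over n outcomes, entropy is maximized by the uniform distribution.

Computing entropies:
H(A) = 0.4124 dits
H(B) = 0.6990 dits
H(C) = 0.6385 dits

The uniform distribution (where all probabilities equal 1/5) achieves the maximum entropy of log_10(5) = 0.6990 dits.

Distribution B has the highest entropy.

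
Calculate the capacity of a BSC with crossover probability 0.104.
0.5185 bits

For a binary symmetric channel (BSC) with error probability p:
Capacity C = 1 - H(p) bits per symbol

where H(p) = -p log₂(p) - (1-p) log₂(1-p) is the binary entropy function.

H(0.104) = 0.4815 bits
C = 1 - 0.4815 = 0.5185 bits per symbol

This means we can reliably transmit up to 0.5185 bits of information per channel use.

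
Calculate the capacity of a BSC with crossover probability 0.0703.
0.6330 bits

For a binary symmetric channel (BSC) with error probability p:
Capacity C = 1 - H(p) bits per symbol

where H(p) = -p log₂(p) - (1-p) log₂(1-p) is the binary entropy function.

H(0.0703) = 0.3670 bits
C = 1 - 0.3670 = 0.6330 bits per symbol

This means we can reliably transmit up to 0.6330 bits of information per channel use.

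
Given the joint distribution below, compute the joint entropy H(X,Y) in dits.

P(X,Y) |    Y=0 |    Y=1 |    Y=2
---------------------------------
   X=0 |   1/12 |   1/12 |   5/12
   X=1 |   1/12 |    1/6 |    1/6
0.6876 dits

Joint entropy is H(X,Y) = -Σ_{x,y} p(x,y) log p(x,y).

Summing over all non-zero entries:
H(X,Y) = -[1/12·log_10(1/12) + 1/12·log_10(1/12) + 5/12·log_10(5/12) + 1/12·log_10(1/12) + 1/6·log_10(1/6) + 1/6·log_10(1/6)]
H(X,Y) = 0.6876 dits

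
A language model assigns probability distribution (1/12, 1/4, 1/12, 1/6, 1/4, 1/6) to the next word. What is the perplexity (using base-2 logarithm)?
5.4989

Perplexity is 2^H (or exp(H) for natural log).

First, H = -Σ p log p = 2.4591 bits
Perplexity = 2^2.4591 = 5.4989

Interpretation: The model's uncertainty is equivalent to choosing uniformly among 5.5 options.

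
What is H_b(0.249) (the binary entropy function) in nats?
0.5612 nats

The binary entropy function is:
H(p) = -p log(p) - (1-p) log(1-p)

H(0.249) = -0.249 × log_e(0.249) - 0.751 × log_e(0.751)
H(0.249) = 0.5612 nats

Note: Binary entropy is maximized at p=0.5 (H=1 bit) and minimized at p=0 or p=1 (H=0).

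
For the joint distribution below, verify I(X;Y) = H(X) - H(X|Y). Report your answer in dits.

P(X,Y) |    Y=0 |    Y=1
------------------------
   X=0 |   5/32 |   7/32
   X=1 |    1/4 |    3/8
I(X;Y) = 0.0001 dits

Mutual information has multiple equivalent forms:
- I(X;Y) = H(X) - H(X|Y)
- I(X;Y) = H(Y) - H(Y|X)
- I(X;Y) = H(X) + H(Y) - H(X,Y)

Computing all quantities:
H(X) = 0.2873, H(Y) = 0.2934, H(X,Y) = 0.5806
H(X|Y) = 0.2873, H(Y|X) = 0.2933

Verification:
H(X) - H(X|Y) = 0.2873 - 0.2873 = 0.0001
H(Y) - H(Y|X) = 0.2934 - 0.2933 = 0.0001
H(X) + H(Y) - H(X,Y) = 0.2873 + 0.2934 - 0.5806 = 0.0001

All forms give I(X;Y) = 0.0001 dits. ✓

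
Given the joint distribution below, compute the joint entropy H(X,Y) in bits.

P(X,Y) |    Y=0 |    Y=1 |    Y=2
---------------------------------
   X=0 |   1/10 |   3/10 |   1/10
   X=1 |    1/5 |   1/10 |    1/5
2.4464 bits

Joint entropy is H(X,Y) = -Σ_{x,y} p(x,y) log p(x,y).

Summing over all non-zero entries:
H(X,Y) = -[1/10·log_2(1/10) + 3/10·log_2(3/10) + 1/10·log_2(1/10) + 1/5·log_2(1/5) + 1/10·log_2(1/10) + 1/5·log_2(1/5)]
H(X,Y) = 2.4464 bits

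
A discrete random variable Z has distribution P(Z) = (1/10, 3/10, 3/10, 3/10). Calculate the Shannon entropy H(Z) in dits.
0.5706 dits

Shannon entropy is H(X) = -Σ p(x) log p(x).

For P = (1/10, 3/10, 3/10, 3/10):
H = -1/10 × log_10(1/10) -3/10 × log_10(3/10) -3/10 × log_10(3/10) -3/10 × log_10(3/10)
H = 0.5706 dits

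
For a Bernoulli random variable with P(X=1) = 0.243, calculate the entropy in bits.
0.8000 bits

The binary entropy function is:
H(p) = -p log(p) - (1-p) log(1-p)

H(0.243) = -0.243 × log_2(0.243) - 0.757 × log_2(0.757)
H(0.243) = 0.8000 bits

Note: Binary entropy is maximized at p=0.5 (H=1 bit) and minimized at p=0 or p=1 (H=0).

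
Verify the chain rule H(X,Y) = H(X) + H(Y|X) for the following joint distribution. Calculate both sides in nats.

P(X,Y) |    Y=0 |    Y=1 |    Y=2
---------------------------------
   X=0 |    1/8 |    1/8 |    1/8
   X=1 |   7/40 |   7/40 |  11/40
H(X,Y) = 1.7449, H(X) = 0.6616, H(Y|X) = 1.0833 (all in nats)

Chain rule: H(X,Y) = H(X) + H(Y|X)

Left side — joint entropy directly:
H(X,Y) = -Σ p(x,y) log p(x,y) = 1.7449 nats

Right side — compute H(Y|X) from the conditional distributions:
P(X) = (3/8, 5/8), so H(X) = 0.6616 nats
H(Y|X) = Σ_x P(X=x) · H(Y|X=x):
  P(Y|X=0) = (1/3, 1/3, 1/3), H(Y|X=0) = 1.0986, weight P(X=0) = 3/8
  P(Y|X=1) = (7/25, 7/25, 11/25), H(Y|X=1) = 1.0741, weight P(X=1) = 5/8
H(Y|X) = 1.0833 nats

H(X) + H(Y|X) = 0.6616 + 1.0833 = 1.7449 nats

Both sides equal 1.7449 nats. ✓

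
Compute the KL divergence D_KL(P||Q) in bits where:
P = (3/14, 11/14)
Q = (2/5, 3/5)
0.1127 bits

KL divergence: D_KL(P||Q) = Σ p(x) log(p(x)/q(x))

Computing term by term:
  x=0: 3/14 × log_2[(3/14)/(2/5)] = 3/14 × -0.9005 = -0.1930
  x=1: 11/14 × log_2[(11/14)/(3/5)] = 11/14 × 0.3890 = 0.3057

D_KL(P||Q) = 0.1127 bits

Note: KL divergence is always non-negative and equals 0 iff P = Q.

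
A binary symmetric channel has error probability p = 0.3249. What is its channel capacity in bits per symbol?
0.0904 bits

For a binary symmetric channel (BSC) with error probability p:
Capacity C = 1 - H(p) bits per symbol

where H(p) = -p log₂(p) - (1-p) log₂(1-p) is the binary entropy function.

H(0.3249) = 0.9096 bits
C = 1 - 0.9096 = 0.0904 bits per symbol

This means we can reliably transmit up to 0.0904 bits of information per channel use.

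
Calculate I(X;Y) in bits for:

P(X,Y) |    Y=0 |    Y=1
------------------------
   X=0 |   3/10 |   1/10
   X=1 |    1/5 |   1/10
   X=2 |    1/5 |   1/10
0.0058 bits

Mutual information: I(X;Y) = H(X) + H(Y) - H(X,Y)

Marginals:
P(X) = (2/5, 3/10, 3/10), H(X) = 1.5710 bits
P(Y) = (7/10, 3/10), H(Y) = 0.8813 bits

Joint entropy: H(X,Y) = 2.4464 bits

I(X;Y) = 1.5710 + 0.8813 - 2.4464 = 0.0058 bits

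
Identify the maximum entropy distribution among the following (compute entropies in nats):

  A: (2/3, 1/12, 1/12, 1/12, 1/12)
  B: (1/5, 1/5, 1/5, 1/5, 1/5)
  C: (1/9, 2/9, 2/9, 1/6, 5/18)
B

For a discrete distribution over n outcomes, entropy is maximized by the uniform distribution.

Computing entropies:
H(A) = 1.0986 nats
H(B) = 1.6094 nats
H(C) = 1.5671 nats

The uniform distribution (where all probabilities equal 1/5) achieves the maximum entropy of log_e(5) = 1.6094 nats.

Distribution B has the highest entropy.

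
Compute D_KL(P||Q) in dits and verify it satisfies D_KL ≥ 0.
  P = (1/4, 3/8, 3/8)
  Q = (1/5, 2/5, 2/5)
0.0032 dits

KL divergence satisfies the Gibbs inequality: D_KL(P||Q) ≥ 0 for all distributions P, Q.

D_KL(P||Q) = Σ p(x) log(p(x)/q(x))
Term by term:
  x=0: 1/4 × log_10[(1/4)/(1/5)] = 0.0242
  x=1: 3/8 × log_10[(3/8)/(2/5)] = -0.0105
  x=2: 3/8 × log_10[(3/8)/(2/5)] = -0.0105
D_KL(P||Q) = 0.0032 dits

D_KL(P||Q) = 0.0032 ≥ 0 ✓

This non-negativity is a fundamental property: relative entropy cannot be negative because it measures how different Q is from P.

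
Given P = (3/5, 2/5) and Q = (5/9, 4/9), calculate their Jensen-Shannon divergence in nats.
0.0010 nats

Jensen-Shannon divergence is:
JSD(P||Q) = 0.5 × D_KL(P||M) + 0.5 × D_KL(Q||M)
where M = 0.5 × (P + Q) is the mixture distribution.

M = 0.5 × (3/5, 2/5) + 0.5 × (5/9, 4/9) = (0.577778, 0.422222)

D_KL(P||M) = 0.0010 nats
D_KL(Q||M) = 0.0010 nats

JSD(P||Q) = 0.5 × 0.0010 + 0.5 × 0.0010 = 0.0010 nats

Unlike KL divergence, JSD is symmetric and bounded: 0 ≤ JSD ≤ log(2).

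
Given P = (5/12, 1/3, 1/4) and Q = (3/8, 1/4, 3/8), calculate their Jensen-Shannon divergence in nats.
0.0098 nats

Jensen-Shannon divergence is:
JSD(P||Q) = 0.5 × D_KL(P||M) + 0.5 × D_KL(Q||M)
where M = 0.5 × (P + Q) is the mixture distribution.

M = 0.5 × (5/12, 1/3, 1/4) + 0.5 × (3/8, 1/4, 3/8) = (0.395833, 7/24, 5/16)

D_KL(P||M) = 0.0101 nats
D_KL(Q||M) = 0.0096 nats

JSD(P||Q) = 0.5 × 0.0101 + 0.5 × 0.0096 = 0.0098 nats

Unlike KL divergence, JSD is symmetric and bounded: 0 ≤ JSD ≤ log(2).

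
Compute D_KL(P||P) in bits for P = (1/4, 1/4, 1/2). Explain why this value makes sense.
0.0000 bits

KL divergence satisfies the Gibbs inequality: D_KL(P||Q) ≥ 0 for all distributions P, Q.

D_KL(P||Q) = Σ p(x) log(p(x)/q(x))
Each term is p(x) × log_2(p(x)/p(x)) = p(x) × log_2(1) = 0, so the sum is 0.
D_KL(P||Q) = 0.0000 bits

When P = Q, the KL divergence is exactly 0, as there is no 'divergence' between identical distributions.

This non-negativity is a fundamental property: relative entropy cannot be negative because it measures how different Q is from P.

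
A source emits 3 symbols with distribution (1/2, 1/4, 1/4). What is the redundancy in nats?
0.0589 nats

Redundancy measures how far a source is from maximum entropy:
R = H_max - H(X)

Maximum entropy for 3 symbols: H_max = log_e(3) = 1.0986 nats
Actual entropy: H(X) = 1.0397 nats
Redundancy: R = 1.0986 - 1.0397 = 0.0589 nats

This redundancy represents potential for compression: the source could be compressed by 0.0589 nats per symbol.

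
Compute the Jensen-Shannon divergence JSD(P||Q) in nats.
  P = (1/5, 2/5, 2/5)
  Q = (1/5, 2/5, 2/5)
0.0000 nats

Jensen-Shannon divergence is:
JSD(P||Q) = 0.5 × D_KL(P||M) + 0.5 × D_KL(Q||M)
where M = 0.5 × (P + Q) is the mixture distribution.

M = 0.5 × (1/5, 2/5, 2/5) + 0.5 × (1/5, 2/5, 2/5) = (1/5, 2/5, 2/5)

D_KL(P||M) = 0.0000 nats
D_KL(Q||M) = 0.0000 nats

JSD(P||Q) = 0.5 × 0.0000 + 0.5 × 0.0000 = 0.0000 nats

Unlike KL divergence, JSD is symmetric and bounded: 0 ≤ JSD ≤ log(2).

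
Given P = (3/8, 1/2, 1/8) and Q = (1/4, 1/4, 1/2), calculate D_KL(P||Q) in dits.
0.1413 dits

KL divergence: D_KL(P||Q) = Σ p(x) log(p(x)/q(x))

Computing term by term:
  x=0: 3/8 × log_10[(3/8)/(1/4)] = 3/8 × 0.1761 = 0.0660
  x=1: 1/2 × log_10[(1/2)/(1/4)] = 1/2 × 0.3010 = 0.1505
  x=2: 1/8 × log_10[(1/8)/(1/2)] = 1/8 × -0.6021 = -0.0753

D_KL(P||Q) = 0.1413 dits

Note: KL divergence is always non-negative and equals 0 iff P = Q.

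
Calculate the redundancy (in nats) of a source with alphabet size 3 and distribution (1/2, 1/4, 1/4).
0.0589 nats

Redundancy measures how far a source is from maximum entropy:
R = H_max - H(X)

Maximum entropy for 3 symbols: H_max = log_e(3) = 1.0986 nats
Actual entropy: H(X) = 1.0397 nats
Redundancy: R = 1.0986 - 1.0397 = 0.0589 nats

This redundancy represents potential for compression: the source could be compressed by 0.0589 nats per symbol.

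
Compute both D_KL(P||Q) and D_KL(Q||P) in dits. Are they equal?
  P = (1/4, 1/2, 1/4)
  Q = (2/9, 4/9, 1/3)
D_KL(P||Q) = 0.0071, D_KL(Q||P) = 0.0075

KL divergence is not symmetric: D_KL(P||Q) ≠ D_KL(Q||P) in general.

D_KL(P||Q) = 0.0071 dits
D_KL(Q||P) = 0.0075 dits

No, they are not equal!

This asymmetry is why KL divergence is not a true distance metric.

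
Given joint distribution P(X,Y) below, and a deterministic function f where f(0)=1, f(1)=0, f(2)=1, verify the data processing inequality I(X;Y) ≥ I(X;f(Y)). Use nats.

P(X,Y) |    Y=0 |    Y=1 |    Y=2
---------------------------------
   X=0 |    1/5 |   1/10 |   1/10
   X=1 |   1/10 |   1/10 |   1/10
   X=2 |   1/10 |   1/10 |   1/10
I(X;Y) = 0.0138, I(X;f(Y)) = 0.0040, inequality holds: 0.0138 ≥ 0.0040

Data Processing Inequality: For any Markov chain X → Y → Z, we have I(X;Y) ≥ I(X;Z).

Here Z = f(Y) is a deterministic function of Y, forming X → Y → Z.

Original I(X;Y) = 0.0138 nats

After applying f:
P(X,Z) where Z=f(Y):
- P(X,Z=0) = P(X,Y=1)
- P(X,Z=1) = P(X,Y=0) + P(X,Y=2)

I(X;Z) = I(X;f(Y)) = 0.0040 nats

Verification: 0.0138 ≥ 0.0040 ✓

Information cannot be created by processing; the function f can only lose information about X.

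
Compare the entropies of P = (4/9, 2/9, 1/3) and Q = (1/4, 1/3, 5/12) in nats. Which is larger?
Q

Computing entropies in nats:
H(P) = 1.0609
H(Q) = 1.0776

Distribution Q has higher entropy.

Intuition: The distribution closer to uniform (more spread out) has higher entropy.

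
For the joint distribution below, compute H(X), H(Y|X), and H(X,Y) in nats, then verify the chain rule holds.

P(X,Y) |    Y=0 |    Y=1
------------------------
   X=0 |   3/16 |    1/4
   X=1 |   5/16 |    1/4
H(X,Y) = 1.3705, H(X) = 0.6853, H(Y|X) = 0.6852 (all in nats)

Chain rule: H(X,Y) = H(X) + H(Y|X)

Left side — joint entropy directly:
H(X,Y) = -Σ p(x,y) log p(x,y) = 1.3705 nats

Right side — compute H(Y|X) from the conditional distributions:
P(X) = (7/16, 9/16), so H(X) = 0.6853 nats
H(Y|X) = Σ_x P(X=x) · H(Y|X=x):
  P(Y|X=0) = (3/7, 4/7), H(Y|X=0) = 0.6829, weight P(X=0) = 7/16
  P(Y|X=1) = (5/9, 4/9), H(Y|X=1) = 0.6870, weight P(X=1) = 9/16
H(Y|X) = 0.6852 nats

H(X) + H(Y|X) = 0.6853 + 0.6852 = 1.3705 nats

Both sides equal 1.3705 nats. ✓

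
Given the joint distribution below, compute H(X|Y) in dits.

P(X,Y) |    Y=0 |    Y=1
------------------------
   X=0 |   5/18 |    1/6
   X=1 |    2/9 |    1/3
0.2874 dits

Using the chain rule: H(X|Y) = H(X,Y) - H(Y)

First, compute H(X,Y) = 0.5884 dits

Marginal P(Y) = (1/2, 1/2)
H(Y) = 0.3010 dits

H(X|Y) = H(X,Y) - H(Y) = 0.5884 - 0.3010 = 0.2874 dits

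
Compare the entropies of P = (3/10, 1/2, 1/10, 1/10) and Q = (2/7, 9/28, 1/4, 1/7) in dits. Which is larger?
Q

Computing entropies in dits:
H(P) = 0.5074
H(Q) = 0.5851

Distribution Q has higher entropy.

Intuition: The distribution closer to uniform (more spread out) has higher entropy.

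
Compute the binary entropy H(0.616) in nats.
0.6660 nats

The binary entropy function is:
H(p) = -p log(p) - (1-p) log(1-p)

H(0.616) = -0.616 × log_e(0.616) - 0.384 × log_e(0.384)
H(0.616) = 0.6660 nats

Note: Binary entropy is maximized at p=0.5 (H=1 bit) and minimized at p=0 or p=1 (H=0).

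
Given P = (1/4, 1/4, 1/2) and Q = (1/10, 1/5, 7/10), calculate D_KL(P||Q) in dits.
0.0506 dits

KL divergence: D_KL(P||Q) = Σ p(x) log(p(x)/q(x))

Computing term by term:
  x=0: 1/4 × log_10[(1/4)/(1/10)] = 1/4 × 0.3979 = 0.0995
  x=1: 1/4 × log_10[(1/4)/(1/5)] = 1/4 × 0.0969 = 0.0242
  x=2: 1/2 × log_10[(1/2)/(7/10)] = 1/2 × -0.1461 = -0.0731

D_KL(P||Q) = 0.0506 dits

Note: KL divergence is always non-negative and equals 0 iff P = Q.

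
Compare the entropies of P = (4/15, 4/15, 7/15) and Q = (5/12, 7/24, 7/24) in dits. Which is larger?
Q

Computing entropies in dits:
H(P) = 0.4606
H(Q) = 0.4706

Distribution Q has higher entropy.

Intuition: The distribution closer to uniform (more spread out) has higher entropy.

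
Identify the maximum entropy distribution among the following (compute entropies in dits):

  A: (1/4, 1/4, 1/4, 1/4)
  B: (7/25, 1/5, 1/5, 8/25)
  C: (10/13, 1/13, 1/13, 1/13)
A

For a discrete distribution over n outcomes, entropy is maximized by the uniform distribution.

Computing entropies:
H(A) = 0.6021 dits
H(B) = 0.5927 dits
H(C) = 0.3447 dits

The uniform distribution (where all probabilities equal 1/4) achieves the maximum entropy of log_10(4) = 0.6021 dits.

Distribution A has the highest entropy.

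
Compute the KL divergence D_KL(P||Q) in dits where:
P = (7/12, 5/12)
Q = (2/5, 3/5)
0.0296 dits

KL divergence: D_KL(P||Q) = Σ p(x) log(p(x)/q(x))

Computing term by term:
  x=0: 7/12 × log_10[(7/12)/(2/5)] = 7/12 × 0.1639 = 0.0956
  x=1: 5/12 × log_10[(5/12)/(3/5)] = 5/12 × -0.1584 = -0.0660

D_KL(P||Q) = 0.0296 dits

Note: KL divergence is always non-negative and equals 0 iff P = Q.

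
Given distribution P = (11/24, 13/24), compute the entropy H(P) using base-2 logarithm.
0.9950 bits

Shannon entropy is H(X) = -Σ p(x) log p(x).

For P = (11/24, 13/24):
H = -11/24 × log_2(11/24) -13/24 × log_2(13/24)
H = 0.9950 bits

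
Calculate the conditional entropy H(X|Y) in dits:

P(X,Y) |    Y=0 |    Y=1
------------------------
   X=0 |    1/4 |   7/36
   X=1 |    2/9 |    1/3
0.2926 dits

Using the chain rule: H(X|Y) = H(X,Y) - H(Y)

First, compute H(X,Y) = 0.5930 dits

Marginal P(Y) = (17/36, 19/36)
H(Y) = 0.3004 dits

H(X|Y) = H(X,Y) - H(Y) = 0.5930 - 0.3004 = 0.2926 dits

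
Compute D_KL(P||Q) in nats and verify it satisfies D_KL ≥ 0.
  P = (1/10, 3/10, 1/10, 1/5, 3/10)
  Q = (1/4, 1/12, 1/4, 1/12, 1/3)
0.3445 nats

KL divergence satisfies the Gibbs inequality: D_KL(P||Q) ≥ 0 for all distributions P, Q.

D_KL(P||Q) = Σ p(x) log(p(x)/q(x))
Term by term:
  x=0: 1/10 × log_e[(1/10)/(1/4)] = -0.0916
  x=1: 3/10 × log_e[(3/10)/(1/12)] = 0.3843
  x=2: 1/10 × log_e[(1/10)/(1/4)] = -0.0916
  x=3: 1/5 × log_e[(1/5)/(1/12)] = 0.1751
  x=4: 3/10 × log_e[(3/10)/(1/3)] = -0.0316
D_KL(P||Q) = 0.3445 nats

D_KL(P||Q) = 0.3445 ≥ 0 ✓

This non-negativity is a fundamental property: relative entropy cannot be negative because it measures how different Q is from P.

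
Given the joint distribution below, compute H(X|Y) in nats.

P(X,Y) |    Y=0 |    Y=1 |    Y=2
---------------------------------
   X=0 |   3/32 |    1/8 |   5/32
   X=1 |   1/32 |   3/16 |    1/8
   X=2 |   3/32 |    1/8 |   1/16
1.0479 nats

Using the chain rule: H(X|Y) = H(X,Y) - H(Y)

First, compute H(X,Y) = 2.1091 nats

Marginal P(Y) = (7/32, 7/16, 11/32)
H(Y) = 1.0612 nats

H(X|Y) = H(X,Y) - H(Y) = 2.1091 - 1.0612 = 1.0479 nats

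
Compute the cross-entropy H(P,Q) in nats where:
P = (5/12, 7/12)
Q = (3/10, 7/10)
0.7097 nats

Cross-entropy: H(P,Q) = -Σ p(x) log q(x)

Alternatively: H(P,Q) = H(P) + D_KL(P||Q)
H(P) = 0.6792 nats
D_KL(P||Q) = 0.0305 nats

H(P,Q) = 0.6792 + 0.0305 = 0.7097 nats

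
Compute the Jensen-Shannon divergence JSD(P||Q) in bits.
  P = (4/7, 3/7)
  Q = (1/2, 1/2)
0.0037 bits

Jensen-Shannon divergence is:
JSD(P||Q) = 0.5 × D_KL(P||M) + 0.5 × D_KL(Q||M)
where M = 0.5 × (P + Q) is the mixture distribution.

M = 0.5 × (4/7, 3/7) + 0.5 × (1/2, 1/2) = (15/28, 13/28)

D_KL(P||M) = 0.0037 bits
D_KL(Q||M) = 0.0037 bits

JSD(P||Q) = 0.5 × 0.0037 + 0.5 × 0.0037 = 0.0037 bits

Unlike KL divergence, JSD is symmetric and bounded: 0 ≤ JSD ≤ log(2).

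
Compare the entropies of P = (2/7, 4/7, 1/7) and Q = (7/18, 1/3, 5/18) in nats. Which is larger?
Q

Computing entropies in nats:
H(P) = 0.9557
H(Q) = 1.0893

Distribution Q has higher entropy.

Intuition: The distribution closer to uniform (more spread out) has higher entropy.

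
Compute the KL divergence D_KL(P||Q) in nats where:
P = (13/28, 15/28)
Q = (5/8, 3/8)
0.0531 nats

KL divergence: D_KL(P||Q) = Σ p(x) log(p(x)/q(x))

Computing term by term:
  x=0: 13/28 × log_e[(13/28)/(5/8)] = 13/28 × -0.2973 = -0.1380
  x=1: 15/28 × log_e[(15/28)/(3/8)] = 15/28 × 0.3567 = 0.1911

D_KL(P||Q) = 0.0531 nats

Note: KL divergence is always non-negative and equals 0 iff P = Q.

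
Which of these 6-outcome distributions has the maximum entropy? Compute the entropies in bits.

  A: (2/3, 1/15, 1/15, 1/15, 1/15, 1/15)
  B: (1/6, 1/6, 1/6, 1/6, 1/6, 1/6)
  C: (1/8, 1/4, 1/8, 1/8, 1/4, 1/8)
B

For a discrete distribution over n outcomes, entropy is maximized by the uniform distribution.

Computing entropies:
H(A) = 1.6923 bits
H(B) = 2.5850 bits
H(C) = 2.5000 bits

The uniform distribution (where all probabilities equal 1/6) achieves the maximum entropy of log_2(6) = 2.5850 bits.

Distribution B has the highest entropy.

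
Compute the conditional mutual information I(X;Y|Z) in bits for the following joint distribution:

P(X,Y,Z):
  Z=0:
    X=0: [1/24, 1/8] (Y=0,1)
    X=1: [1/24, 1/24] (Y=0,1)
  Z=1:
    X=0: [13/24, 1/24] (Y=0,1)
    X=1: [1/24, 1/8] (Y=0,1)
0.2324 bits

Conditional mutual information: I(X;Y|Z) = H(X|Z) + H(Y|Z) - H(X,Y|Z)

H(Z) = 0.8113
H(X,Z) = 1.6140 → H(X|Z) = 0.8027
H(Y,Z) = 1.6140 → H(Y|Z) = 0.8027
H(X,Y,Z) = 2.1843 → H(X,Y|Z) = 1.3730

I(X;Y|Z) = 0.8027 + 0.8027 - 1.3730 = 0.2324 bits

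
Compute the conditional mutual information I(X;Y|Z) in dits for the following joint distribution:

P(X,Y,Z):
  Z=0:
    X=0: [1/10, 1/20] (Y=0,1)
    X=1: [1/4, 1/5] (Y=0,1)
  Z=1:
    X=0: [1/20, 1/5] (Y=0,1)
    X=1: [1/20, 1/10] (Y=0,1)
0.0032 dits

Conditional mutual information: I(X;Y|Z) = H(X|Z) + H(Y|Z) - H(X,Y|Z)

H(Z) = 0.2923
H(X,Z) = 0.5537 → H(X|Z) = 0.2615
H(Y,Z) = 0.5670 → H(Y|Z) = 0.2747
H(X,Y,Z) = 0.8253 → H(X,Y|Z) = 0.5330

I(X;Y|Z) = 0.2615 + 0.2747 - 0.5330 = 0.0032 dits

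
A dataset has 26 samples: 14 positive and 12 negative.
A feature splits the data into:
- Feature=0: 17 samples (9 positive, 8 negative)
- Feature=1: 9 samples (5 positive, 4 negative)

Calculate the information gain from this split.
0.0004 bits

Information Gain = H(Y) - H(Y|Feature)

Before split:
P(positive) = 14/26 = 0.5385
H(Y) = 0.9957 bits

After split:
Feature=0: H = 0.9975 bits (weight = 17/26)
Feature=1: H = 0.9911 bits (weight = 9/26)
H(Y|Feature) = (17/26)×0.9975 + (9/26)×0.9911 = 0.9953 bits

Information Gain = 0.9957 - 0.9953 = 0.0004 bits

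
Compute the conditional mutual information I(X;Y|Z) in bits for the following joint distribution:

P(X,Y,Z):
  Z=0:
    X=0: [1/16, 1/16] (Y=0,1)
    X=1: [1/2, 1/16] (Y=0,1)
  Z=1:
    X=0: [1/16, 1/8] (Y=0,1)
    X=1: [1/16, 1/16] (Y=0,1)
0.0684 bits

Conditional mutual information: I(X;Y|Z) = H(X|Z) + H(Y|Z) - H(X,Y|Z)

H(Z) = 0.8960
H(X,Z) = 1.6697 → H(X|Z) = 0.7737
H(Y,Z) = 1.6697 → H(Y|Z) = 0.7737
H(X,Y,Z) = 2.3750 → H(X,Y|Z) = 1.4790

I(X;Y|Z) = 0.7737 + 0.7737 - 1.4790 = 0.0684 bits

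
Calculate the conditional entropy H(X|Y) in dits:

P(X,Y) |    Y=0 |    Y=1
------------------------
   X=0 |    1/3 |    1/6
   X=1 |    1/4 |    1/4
0.2948 dits

Using the chain rule: H(X|Y) = H(X,Y) - H(Y)

First, compute H(X,Y) = 0.5898 dits

Marginal P(Y) = (7/12, 5/12)
H(Y) = 0.2950 dits

H(X|Y) = H(X,Y) - H(Y) = 0.5898 - 0.2950 = 0.2948 dits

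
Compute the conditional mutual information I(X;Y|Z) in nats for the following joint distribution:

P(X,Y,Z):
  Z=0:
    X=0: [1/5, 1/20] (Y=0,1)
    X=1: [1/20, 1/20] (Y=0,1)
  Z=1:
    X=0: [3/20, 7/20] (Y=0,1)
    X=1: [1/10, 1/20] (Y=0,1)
0.0472 nats

Conditional mutual information: I(X;Y|Z) = H(X|Z) + H(Y|Z) - H(X,Y|Z)

H(Z) = 0.6474
H(X,Z) = 1.2080 → H(X|Z) = 0.5605
H(Y,Z) = 1.2899 → H(Y|Z) = 0.6425
H(X,Y,Z) = 1.8033 → H(X,Y|Z) = 1.1559

I(X;Y|Z) = 0.5605 + 0.6425 - 1.1559 = 0.0472 nats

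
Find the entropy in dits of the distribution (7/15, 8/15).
0.3001 dits

Shannon entropy is H(X) = -Σ p(x) log p(x).

For P = (7/15, 8/15):
H = -7/15 × log_10(7/15) -8/15 × log_10(8/15)
H = 0.3001 dits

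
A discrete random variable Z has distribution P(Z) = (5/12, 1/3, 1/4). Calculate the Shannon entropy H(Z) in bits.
1.5546 bits

Shannon entropy is H(X) = -Σ p(x) log p(x).

For P = (5/12, 1/3, 1/4):
H = -5/12 × log_2(5/12) -1/3 × log_2(1/3) -1/4 × log_2(1/4)
H = 1.5546 bits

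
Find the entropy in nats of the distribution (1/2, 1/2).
0.6931 nats

Shannon entropy is H(X) = -Σ p(x) log p(x).

For P = (1/2, 1/2):
H = -1/2 × log_e(1/2) -1/2 × log_e(1/2)
H = 0.6931 nats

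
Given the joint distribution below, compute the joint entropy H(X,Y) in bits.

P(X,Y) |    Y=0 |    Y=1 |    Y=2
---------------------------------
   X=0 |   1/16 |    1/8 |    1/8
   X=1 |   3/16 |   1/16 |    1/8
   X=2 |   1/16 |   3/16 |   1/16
3.0306 bits

Joint entropy is H(X,Y) = -Σ_{x,y} p(x,y) log p(x,y).

Summing over all non-zero entries:
H(X,Y) = -[1/16·log_2(1/16) + 1/8·log_2(1/8) + 1/8·log_2(1/8) + 3/16·log_2(3/16) + 1/16·log_2(1/16) + 1/8·log_2(1/8) + 1/16·log_2(1/16) + 3/16·log_2(3/16) + 1/16·log_2(1/16)]
H(X,Y) = 3.0306 bits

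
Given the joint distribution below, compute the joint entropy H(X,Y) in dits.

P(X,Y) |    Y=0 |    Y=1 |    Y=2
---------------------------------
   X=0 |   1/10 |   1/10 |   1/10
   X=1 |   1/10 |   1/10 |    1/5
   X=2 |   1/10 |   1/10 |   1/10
0.9398 dits

Joint entropy is H(X,Y) = -Σ_{x,y} p(x,y) log p(x,y).

Summing over all non-zero entries:
H(X,Y) = -[1/10·log_10(1/10) + 1/10·log_10(1/10) + 1/10·log_10(1/10) + 1/10·log_10(1/10) + 1/10·log_10(1/10) + 1/5·log_10(1/5) + 1/10·log_10(1/10) + 1/10·log_10(1/10) + 1/10·log_10(1/10)]
H(X,Y) = 0.9398 dits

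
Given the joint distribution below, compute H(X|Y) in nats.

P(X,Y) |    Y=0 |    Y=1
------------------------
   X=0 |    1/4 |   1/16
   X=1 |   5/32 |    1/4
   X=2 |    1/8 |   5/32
1.0153 nats

Using the chain rule: H(X|Y) = H(X,Y) - H(Y)

First, compute H(X,Y) = 1.7065 nats

Marginal P(Y) = (17/32, 15/32)
H(Y) = 0.6912 nats

H(X|Y) = H(X,Y) - H(Y) = 1.7065 - 0.6912 = 1.0153 nats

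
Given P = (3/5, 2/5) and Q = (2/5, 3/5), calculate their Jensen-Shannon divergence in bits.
0.0290 bits

Jensen-Shannon divergence is:
JSD(P||Q) = 0.5 × D_KL(P||M) + 0.5 × D_KL(Q||M)
where M = 0.5 × (P + Q) is the mixture distribution.

M = 0.5 × (3/5, 2/5) + 0.5 × (2/5, 3/5) = (1/2, 1/2)

D_KL(P||M) = 0.0290 bits
D_KL(Q||M) = 0.0290 bits

JSD(P||Q) = 0.5 × 0.0290 + 0.5 × 0.0290 = 0.0290 bits

Unlike KL divergence, JSD is symmetric and bounded: 0 ≤ JSD ≤ log(2).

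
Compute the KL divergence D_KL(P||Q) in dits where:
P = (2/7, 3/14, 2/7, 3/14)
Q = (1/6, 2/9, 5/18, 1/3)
0.0259 dits

KL divergence: D_KL(P||Q) = Σ p(x) log(p(x)/q(x))

Computing term by term:
  x=0: 2/7 × log_10[(2/7)/(1/6)] = 2/7 × 0.2341 = 0.0669
  x=1: 3/14 × log_10[(3/14)/(2/9)] = 3/14 × -0.0158 = -0.0034
  x=2: 2/7 × log_10[(2/7)/(5/18)] = 2/7 × 0.0122 = 0.0035
  x=3: 3/14 × log_10[(3/14)/(1/3)] = 3/14 × -0.1919 = -0.0411

D_KL(P||Q) = 0.0259 dits

Note: KL divergence is always non-negative and equals 0 iff P = Q.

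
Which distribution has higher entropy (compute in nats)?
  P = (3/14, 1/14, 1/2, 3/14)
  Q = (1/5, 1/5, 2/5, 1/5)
Q

Computing entropies in nats:
H(P) = 1.1953
H(Q) = 1.3322

Distribution Q has higher entropy.

Intuition: The distribution closer to uniform (more spread out) has higher entropy.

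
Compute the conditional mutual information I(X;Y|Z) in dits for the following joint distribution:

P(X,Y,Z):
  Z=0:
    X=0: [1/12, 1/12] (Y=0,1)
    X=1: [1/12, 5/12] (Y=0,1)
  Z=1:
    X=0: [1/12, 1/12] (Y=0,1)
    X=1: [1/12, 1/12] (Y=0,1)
0.0148 dits

Conditional mutual information: I(X;Y|Z) = H(X|Z) + H(Y|Z) - H(X,Y|Z)

H(Z) = 0.2764
H(X,Z) = 0.5396 → H(X|Z) = 0.2632
H(Y,Z) = 0.5396 → H(Y|Z) = 0.2632
H(X,Y,Z) = 0.7879 → H(X,Y|Z) = 0.5115

I(X;Y|Z) = 0.2632 + 0.2632 - 0.5115 = 0.0148 dits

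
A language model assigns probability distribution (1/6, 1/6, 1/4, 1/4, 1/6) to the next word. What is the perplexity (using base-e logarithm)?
4.8990

Perplexity is e^H (or exp(H) for natural log).

First, H = -Σ p log p = 1.5890 nats
Perplexity = e^1.5890 = 4.8990

Interpretation: The model's uncertainty is equivalent to choosing uniformly among 4.9 options.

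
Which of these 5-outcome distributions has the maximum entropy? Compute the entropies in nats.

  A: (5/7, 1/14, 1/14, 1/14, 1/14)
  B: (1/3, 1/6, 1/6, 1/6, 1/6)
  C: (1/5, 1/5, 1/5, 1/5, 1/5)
C

For a discrete distribution over n outcomes, entropy is maximized by the uniform distribution.

Computing entropies:
H(A) = 0.9944 nats
H(B) = 1.5607 nats
H(C) = 1.6094 nats

The uniform distribution (where all probabilities equal 1/5) achieves the maximum entropy of log_e(5) = 1.6094 nats.

Distribution C has the highest entropy.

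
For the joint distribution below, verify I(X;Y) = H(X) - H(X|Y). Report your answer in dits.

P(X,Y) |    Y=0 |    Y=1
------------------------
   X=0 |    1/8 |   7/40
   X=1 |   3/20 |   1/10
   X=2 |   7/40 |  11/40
I(X;Y) = 0.0067 dits

Mutual information has multiple equivalent forms:
- I(X;Y) = H(X) - H(X|Y)
- I(X;Y) = H(Y) - H(Y|X)
- I(X;Y) = H(X) + H(Y) - H(X,Y)

Computing all quantities:
H(X) = 0.4634, H(Y) = 0.2989, H(X,Y) = 0.7556
H(X|Y) = 0.4567, H(Y|X) = 0.2922

Verification:
H(X) - H(X|Y) = 0.4634 - 0.4567 = 0.0067
H(Y) - H(Y|X) = 0.2989 - 0.2922 = 0.0067
H(X) + H(Y) - H(X,Y) = 0.4634 + 0.2989 - 0.7556 = 0.0067

All forms give I(X;Y) = 0.0067 dits. ✓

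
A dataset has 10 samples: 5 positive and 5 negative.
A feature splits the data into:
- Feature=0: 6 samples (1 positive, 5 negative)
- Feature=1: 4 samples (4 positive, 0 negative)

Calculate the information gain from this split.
0.6100 bits

Information Gain = H(Y) - H(Y|Feature)

Before split:
P(positive) = 5/10 = 0.5000
H(Y) = 1.0000 bits

After split:
Feature=0: H = 0.6500 bits (weight = 6/10)
Feature=1: H = 0.0000 bits (weight = 4/10)
H(Y|Feature) = (6/10)×0.6500 + (4/10)×0.0000 = 0.3900 bits

Information Gain = 1.0000 - 0.3900 = 0.6100 bits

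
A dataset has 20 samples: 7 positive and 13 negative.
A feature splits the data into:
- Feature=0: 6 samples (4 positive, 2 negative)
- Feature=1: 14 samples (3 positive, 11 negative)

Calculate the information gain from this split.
0.1339 bits

Information Gain = H(Y) - H(Y|Feature)

Before split:
P(positive) = 7/20 = 0.3500
H(Y) = 0.9341 bits

After split:
Feature=0: H = 0.9183 bits (weight = 6/20)
Feature=1: H = 0.7496 bits (weight = 14/20)
H(Y|Feature) = (6/20)×0.9183 + (14/20)×0.7496 = 0.8002 bits

Information Gain = 0.9341 - 0.8002 = 0.1339 bits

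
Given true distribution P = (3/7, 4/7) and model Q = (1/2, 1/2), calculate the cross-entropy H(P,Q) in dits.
0.3010 dits

Cross-entropy: H(P,Q) = -Σ p(x) log q(x)

Alternatively: H(P,Q) = H(P) + D_KL(P||Q)
H(P) = 0.2966 dits
D_KL(P||Q) = 0.0044 dits

H(P,Q) = 0.2966 + 0.0044 = 0.3010 dits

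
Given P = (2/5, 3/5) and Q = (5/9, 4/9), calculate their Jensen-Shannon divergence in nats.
0.0122 nats

Jensen-Shannon divergence is:
JSD(P||Q) = 0.5 × D_KL(P||M) + 0.5 × D_KL(Q||M)
where M = 0.5 × (P + Q) is the mixture distribution.

M = 0.5 × (2/5, 3/5) + 0.5 × (5/9, 4/9) = (0.477778, 0.522222)

D_KL(P||M) = 0.0122 nats
D_KL(Q||M) = 0.0121 nats

JSD(P||Q) = 0.5 × 0.0122 + 0.5 × 0.0121 = 0.0122 nats

Unlike KL divergence, JSD is symmetric and bounded: 0 ≤ JSD ≤ log(2).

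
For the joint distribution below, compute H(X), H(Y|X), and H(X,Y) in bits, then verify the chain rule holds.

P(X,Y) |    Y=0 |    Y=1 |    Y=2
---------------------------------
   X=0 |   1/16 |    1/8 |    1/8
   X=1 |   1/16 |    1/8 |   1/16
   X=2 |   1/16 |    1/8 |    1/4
H(X,Y) = 3.0000, H(X) = 1.5462, H(Y|X) = 1.4538 (all in bits)

Chain rule: H(X,Y) = H(X) + H(Y|X)

Left side — joint entropy directly:
H(X,Y) = -Σ p(x,y) log p(x,y) = 3.0000 bits

Right side — compute H(Y|X) from the conditional distributions:
P(X) = (5/16, 1/4, 7/16), so H(X) = 1.5462 bits
H(Y|X) = Σ_x P(X=x) · H(Y|X=x):
  P(Y|X=0) = (1/5, 2/5, 2/5), H(Y|X=0) = 1.5219, weight P(X=0) = 5/16
  P(Y|X=1) = (1/4, 1/2, 1/4), H(Y|X=1) = 1.5000, weight P(X=1) = 1/4
  P(Y|X=2) = (1/7, 2/7, 4/7), H(Y|X=2) = 1.3788, weight P(X=2) = 7/16
H(Y|X) = 1.4538 bits

H(X) + H(Y|X) = 1.5462 + 1.4538 = 3.0000 bits

Both sides equal 3.0000 bits. ✓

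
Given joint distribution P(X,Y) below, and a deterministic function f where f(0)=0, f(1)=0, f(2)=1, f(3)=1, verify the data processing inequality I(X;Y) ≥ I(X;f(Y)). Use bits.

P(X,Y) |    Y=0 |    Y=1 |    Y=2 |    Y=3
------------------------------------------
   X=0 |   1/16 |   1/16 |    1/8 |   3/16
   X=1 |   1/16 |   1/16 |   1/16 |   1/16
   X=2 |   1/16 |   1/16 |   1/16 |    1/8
I(X;Y) = 0.0296, I(X;f(Y)) = 0.0234, inequality holds: 0.0296 ≥ 0.0234

Data Processing Inequality: For any Markov chain X → Y → Z, we have I(X;Y) ≥ I(X;Z).

Here Z = f(Y) is a deterministic function of Y, forming X → Y → Z.

Original I(X;Y) = 0.0296 bits

After applying f:
P(X,Z) where Z=f(Y):
- P(X,Z=0) = P(X,Y=0) + P(X,Y=1)
- P(X,Z=1) = P(X,Y=2) + P(X,Y=3)

I(X;Z) = I(X;f(Y)) = 0.0234 bits

Verification: 0.0296 ≥ 0.0234 ✓

Information cannot be created by processing; the function f can only lose information about X.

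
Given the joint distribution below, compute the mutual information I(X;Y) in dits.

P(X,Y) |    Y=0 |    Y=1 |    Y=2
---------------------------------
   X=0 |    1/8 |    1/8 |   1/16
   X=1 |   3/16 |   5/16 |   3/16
0.0037 dits

Mutual information: I(X;Y) = H(X) + H(Y) - H(X,Y)

Marginals:
P(X) = (5/16, 11/16), H(X) = 0.2697 dits
P(Y) = (5/16, 7/16, 1/4), H(Y) = 0.4654 dits

Joint entropy: H(X,Y) = 0.7315 dits

I(X;Y) = 0.2697 + 0.4654 - 0.7315 = 0.0037 dits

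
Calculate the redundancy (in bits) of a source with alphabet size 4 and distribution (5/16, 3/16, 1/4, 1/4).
0.0228 bits

Redundancy measures how far a source is from maximum entropy:
R = H_max - H(X)

Maximum entropy for 4 symbols: H_max = log_2(4) = 2.0000 bits
Actual entropy: H(X) = 1.9772 bits
Redundancy: R = 2.0000 - 1.9772 = 0.0228 bits

This redundancy represents potential for compression: the source could be compressed by 0.0228 bits per symbol.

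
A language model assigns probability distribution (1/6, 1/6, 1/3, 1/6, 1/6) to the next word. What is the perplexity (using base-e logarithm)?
4.7622

Perplexity is e^H (or exp(H) for natural log).

First, H = -Σ p log p = 1.5607 nats
Perplexity = e^1.5607 = 4.7622

Interpretation: The model's uncertainty is equivalent to choosing uniformly among 4.8 options.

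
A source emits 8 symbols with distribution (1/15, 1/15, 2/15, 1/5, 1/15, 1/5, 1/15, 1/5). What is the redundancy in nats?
0.1230 nats

Redundancy measures how far a source is from maximum entropy:
R = H_max - H(X)

Maximum entropy for 8 symbols: H_max = log_e(8) = 2.0794 nats
Actual entropy: H(X) = 1.9565 nats
Redundancy: R = 2.0794 - 1.9565 = 0.1230 nats

This redundancy represents potential for compression: the source could be compressed by 0.1230 nats per symbol.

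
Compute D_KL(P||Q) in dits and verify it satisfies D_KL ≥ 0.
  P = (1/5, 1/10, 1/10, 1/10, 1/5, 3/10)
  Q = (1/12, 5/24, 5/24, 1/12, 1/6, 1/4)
0.0598 dits

KL divergence satisfies the Gibbs inequality: D_KL(P||Q) ≥ 0 for all distributions P, Q.

D_KL(P||Q) = Σ p(x) log(p(x)/q(x))
Term by term:
  x=0: 1/5 × log_10[(1/5)/(1/12)] = 0.0760
  x=1: 1/10 × log_10[(1/10)/(5/24)] = -0.0319
  x=2: 1/10 × log_10[(1/10)/(5/24)] = -0.0319
  x=3: 1/10 × log_10[(1/10)/(1/12)] = 0.0079
  x=4: 1/5 × log_10[(1/5)/(1/6)] = 0.0158
  x=5: 3/10 × log_10[(3/10)/(1/4)] = 0.0238
D_KL(P||Q) = 0.0598 dits

D_KL(P||Q) = 0.0598 ≥ 0 ✓

This non-negativity is a fundamental property: relative entropy cannot be negative because it measures how different Q is from P.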